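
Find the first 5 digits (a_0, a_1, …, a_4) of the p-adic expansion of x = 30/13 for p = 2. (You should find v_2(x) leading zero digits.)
(a_0, …, a_4) = (0, 1, 1, 0, 1)

v_2(30/13) = 1, so a_0 = ... = a_0 = 0. Factor out: x = 2^1 · u with u = 15/13 a unit in ℤ_2. Expand u iteratively via a_{v+i} = u_i mod 2, u_{i+1} = (u_i − a_{v+i})/2:
  u_0 = 15/13;  a_1 = 1;  u_1 = (u_0 − 1)/2 = 1/13
  u_1 = 1/13;  a_2 = 1;  u_2 = (u_1 − 1)/2 = -6/13
  u_2 = -6/13;  a_3 = 0;  u_3 = (u_2 − 0)/2 = -3/13
  u_3 = -3/13;  a_4 = 1;  u_4 = (u_3 − 1)/2 = -8/13
Digits: (0, 1, 1, 0, 1).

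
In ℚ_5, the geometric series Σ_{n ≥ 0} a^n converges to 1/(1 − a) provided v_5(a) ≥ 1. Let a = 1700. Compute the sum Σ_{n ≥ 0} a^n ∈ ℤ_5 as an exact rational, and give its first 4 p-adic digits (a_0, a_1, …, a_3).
Σ a^n = 1/(1 − a) = -1/1699;  first 4 digits = (1, 0, 3, 3)

v_5(a) = 2 ≥ 1, so the series converges in ℤ_5 to 1/(1 − a) = 1/(1 − 1700) = -1/1699. Expand this rational in ℤ_5: compute digits iteratively via d_i = x_i mod 5, x_{i+1} = (x_i − d_i)/5. The first 4 digits are (1, 0, 3, 3).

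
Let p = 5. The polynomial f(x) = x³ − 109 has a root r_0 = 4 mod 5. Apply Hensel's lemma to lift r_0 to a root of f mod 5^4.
r_3 = 269 (mod 625)

Hensel: r_{i+1} = r_i − f(r_i)/f′(r_i) mod 5^{i+2}, where f′(x) = 3x². Iterate:
  r_0 = 4 (mod 5)
  r_1 = 19 (mod 25)
  r_2 = 19 (mod 125)
  r_3 = 269 (mod 625)
Final: r = 269 with f(r) ≡ 0 mod 5^4.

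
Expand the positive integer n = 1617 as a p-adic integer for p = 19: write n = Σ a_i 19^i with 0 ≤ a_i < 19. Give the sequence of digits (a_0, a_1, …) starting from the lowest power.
(a_0, a_1, …) = (2, 9, 4)

Repeated division by 19 gives the digits low-to-high: 1617 = 2 + 9·19^1 + 4·19^2. Digit sequence: (2, 9, 4).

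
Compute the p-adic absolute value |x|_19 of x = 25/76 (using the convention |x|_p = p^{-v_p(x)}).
|25/76|_19 = 19

Step 1 — compute v_19(x) by factoring powers of 19 out of the numerator and denominator: v_19(25/76) = -1. Step 2 — apply |x|_p = p^{-v_p(x)} = 19^{1} = 19.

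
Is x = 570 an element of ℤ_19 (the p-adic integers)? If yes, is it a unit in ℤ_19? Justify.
x ∈ ℤ_19 but not a unit; v_19(x) = 1 > 0

ℤ_19 = {x ∈ ℚ_19 : v_19(x) ≥ 0} and ℤ_19^× = {x ∈ ℤ_19 : v_19(x) = 0}. Here v_19(570) = v_19(num) − v_19(den) = 1; compare against these criteria.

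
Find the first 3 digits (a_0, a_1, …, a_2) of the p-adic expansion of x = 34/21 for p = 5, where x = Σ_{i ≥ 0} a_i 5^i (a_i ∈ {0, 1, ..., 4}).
(a_0, …, a_2) = (4, 0, 3)

v_5(34/21) = 0 (numerator and denominator both coprime to 5), so x ∈ ℤ_5^×. Compute digits iteratively via a_i = x_i mod 5, x_{i+1} = (x_i − a_i)/5, with x_0 = x:
  x_0 = 34/21;  a_0 = 4;  x_1 = (x_0 − 4)/5 = -10/21
  x_1 = -10/21;  a_1 = 0;  x_2 = (x_1 − 0)/5 = -2/21
  x_2 = -2/21;  a_2 = 3;  x_3 = (x_2 − 3)/5 = -13/21
Digits: (4, 0, 3).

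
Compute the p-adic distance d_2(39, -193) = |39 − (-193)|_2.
d_2(39, -193) = 1/8

Step 1 — x − y = 39 − (-193) = 232. Step 2 — v_2(232) = 3 (factor: 232 = (2^3 · 29); the sign does not affect v_p). Step 3 — |x − y|_2 = 2^{-3} = 1/8.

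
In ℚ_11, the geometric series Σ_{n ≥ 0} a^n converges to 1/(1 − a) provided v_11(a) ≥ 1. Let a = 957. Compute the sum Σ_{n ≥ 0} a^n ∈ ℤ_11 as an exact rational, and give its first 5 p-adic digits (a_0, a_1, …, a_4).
Σ a^n = 1/(1 − a) = -1/956;  first 5 digits = (1, 10, 8, 5, 10)

v_11(a) = 1 ≥ 1, so the series converges in ℤ_11 to 1/(1 − a) = 1/(1 − 957) = -1/956. Expand this rational in ℤ_11: compute digits iteratively via d_i = x_i mod 11, x_{i+1} = (x_i − d_i)/11. The first 5 digits are (1, 10, 8, 5, 10).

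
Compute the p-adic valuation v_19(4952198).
v_19(4952198) = 5

v_19(n) is the largest exponent k such that 19^k divides n. Factor out: 4952198 = 19^5 · 2. (Sign doesn't affect v_p.) So v_19(4952198) = 5.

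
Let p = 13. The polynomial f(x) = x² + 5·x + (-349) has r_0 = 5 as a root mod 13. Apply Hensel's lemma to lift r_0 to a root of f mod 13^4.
r_3 = 22885 (mod 28561)

Hensel: r_{i+1} = r_i − f(r_i)·(f′(r_i))^{-1} mod 13^{i+2}, f′(x) = 2x + 5. Iterate:
  r_0 = 5 (mod 13)
  r_1 = 70 (mod 169)
  r_2 = 915 (mod 2197)
  r_3 = 22885 (mod 28561)
Final: r = 22885 satisfies f(r) ≡ 0 mod 13^4.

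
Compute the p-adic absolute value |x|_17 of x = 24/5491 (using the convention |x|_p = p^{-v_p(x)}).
|24/5491|_17 = 289

Step 1 — compute v_17(x) by factoring powers of 17 out of the numerator and denominator: v_17(24/5491) = -2. Step 2 — apply |x|_p = p^{-v_p(x)} = 17^{2} = 289.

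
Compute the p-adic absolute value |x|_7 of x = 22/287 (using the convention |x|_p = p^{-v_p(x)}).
|22/287|_7 = 7

Step 1 — compute v_7(x) by factoring powers of 7 out of the numerator and denominator: v_7(22/287) = -1. Step 2 — apply |x|_p = p^{-v_p(x)} = 7^{1} = 7.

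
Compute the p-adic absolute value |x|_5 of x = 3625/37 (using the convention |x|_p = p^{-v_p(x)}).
|3625/37|_5 = 1/125

Step 1 — compute v_5(x) by factoring powers of 5 out of the numerator and denominator: v_5(3625/37) = 3. Step 2 — apply |x|_p = p^{-v_p(x)} = 5^{-3} = 1/125.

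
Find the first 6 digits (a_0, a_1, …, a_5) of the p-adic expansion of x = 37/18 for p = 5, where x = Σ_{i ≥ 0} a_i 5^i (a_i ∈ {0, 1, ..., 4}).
(a_0, …, a_5) = (4, 1, 0, 3, 3, 4)

v_5(37/18) = 0 (numerator and denominator both coprime to 5), so x ∈ ℤ_5^×. Compute digits iteratively via a_i = x_i mod 5, x_{i+1} = (x_i − a_i)/5, with x_0 = x:
  x_0 = 37/18;  a_0 = 4;  x_1 = (x_0 − 4)/5 = -7/18
  x_1 = -7/18;  a_1 = 1;  x_2 = (x_1 − 1)/5 = -5/18
  x_2 = -5/18;  a_2 = 0;  x_3 = (x_2 − 0)/5 = -1/18
  x_3 = -1/18;  a_3 = 3;  x_4 = (x_3 − 3)/5 = -11/18
  x_4 = -11/18;  a_4 = 3;  x_5 = (x_4 − 3)/5 = -13/18
  x_5 = -13/18;  a_5 = 4;  x_6 = (x_5 − 4)/5 = -17/18
Digits: (4, 1, 0, 3, 3, 4).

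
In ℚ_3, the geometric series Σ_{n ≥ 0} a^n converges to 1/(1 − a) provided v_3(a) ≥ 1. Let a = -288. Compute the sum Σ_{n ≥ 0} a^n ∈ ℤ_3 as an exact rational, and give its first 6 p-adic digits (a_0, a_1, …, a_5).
Σ a^n = 1/(1 − a) = 1/289;  first 6 digits = (1, 0, 1, 1, 0, 1)

v_3(a) = 2 ≥ 1, so the series converges in ℤ_3 to 1/(1 − a) = 1/(1 − (-288)) = 1/289. Expand this rational in ℤ_3: compute digits iteratively via d_i = x_i mod 3, x_{i+1} = (x_i − d_i)/3. The first 6 digits are (1, 0, 1, 1, 0, 1).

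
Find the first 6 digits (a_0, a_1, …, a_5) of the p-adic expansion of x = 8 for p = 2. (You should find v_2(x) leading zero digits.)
(a_0, …, a_5) = (0, 0, 0, 1, 0, 0)

v_2(8) = 3, so a_0 = ... = a_2 = 0. Factor out: x = 2^3 · u with u = 1 a unit in ℤ_2. Expand u iteratively via a_{v+i} = u_i mod 2, u_{i+1} = (u_i − a_{v+i})/2:
  u_0 = 1;  a_3 = 1;  u_1 = (u_0 − 1)/2 = 0
  u_1 = 0;  a_4 = 0;  u_2 = (u_1 − 0)/2 = 0
  u_2 = 0;  a_5 = 0;  u_3 = (u_2 − 0)/2 = 0
Digits: (0, 0, 0, 1, 0, 0).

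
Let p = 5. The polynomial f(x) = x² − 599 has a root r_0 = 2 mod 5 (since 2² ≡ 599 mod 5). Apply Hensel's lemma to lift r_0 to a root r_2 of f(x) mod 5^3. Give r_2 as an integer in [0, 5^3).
r_2 = 82 (mod 125)

Hensel's recurrence: r_{i+1} = r_i − f(r_i)·(f′(r_i))^{-1} mod 5^{i+2}, with f′(x) = 2x. Iterate:
  r_0 = 2 (mod 5)
  r_1 = 7 (mod 25)
  r_2 = 82 (mod 125)
Final: r_2 = 82, and one checks f(r_2) ≡ 0 mod 5^3.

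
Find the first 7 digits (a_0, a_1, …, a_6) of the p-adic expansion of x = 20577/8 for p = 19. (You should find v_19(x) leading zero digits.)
(a_0, …, a_6) = (0, 0, 0, 17, 11, 16, 11)

v_19(20577/8) = 3, so a_0 = ... = a_2 = 0. Factor out: x = 19^3 · u with u = 3/8 a unit in ℤ_19. Expand u iteratively via a_{v+i} = u_i mod 19, u_{i+1} = (u_i − a_{v+i})/19:
  u_0 = 3/8;  a_3 = 17;  u_1 = (u_0 − 17)/19 = -7/8
  u_1 = -7/8;  a_4 = 11;  u_2 = (u_1 − 11)/19 = -5/8
  u_2 = -5/8;  a_5 = 16;  u_3 = (u_2 − 16)/19 = -7/8
  u_3 = -7/8;  a_6 = 11;  u_4 = (u_3 − 11)/19 = -5/8
Digits: (0, 0, 0, 17, 11, 16, 11).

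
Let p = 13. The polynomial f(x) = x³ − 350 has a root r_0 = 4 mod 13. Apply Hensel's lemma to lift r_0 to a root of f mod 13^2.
r_1 = 17 (mod 169)

Hensel: r_{i+1} = r_i − f(r_i)/f′(r_i) mod 13^{i+2}, where f′(x) = 3x². Iterate:
  r_0 = 4 (mod 13)
  r_1 = 17 (mod 169)
Final: r = 17 with f(r) ≡ 0 mod 13^2.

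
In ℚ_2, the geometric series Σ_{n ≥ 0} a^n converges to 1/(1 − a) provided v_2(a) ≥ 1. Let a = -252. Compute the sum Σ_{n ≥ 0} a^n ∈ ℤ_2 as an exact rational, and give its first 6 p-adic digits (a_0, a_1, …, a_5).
Σ a^n = 1/(1 − a) = 1/253;  first 6 digits = (1, 0, 1, 0, 1, 0)

v_2(a) = 2 ≥ 1, so the series converges in ℤ_2 to 1/(1 − a) = 1/(1 − (-252)) = 1/253. Expand this rational in ℤ_2: compute digits iteratively via d_i = x_i mod 2, x_{i+1} = (x_i − d_i)/2. The first 6 digits are (1, 0, 1, 0, 1, 0).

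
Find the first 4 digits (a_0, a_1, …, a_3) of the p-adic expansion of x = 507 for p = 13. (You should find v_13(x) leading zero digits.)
(a_0, …, a_3) = (0, 0, 3, 0)

v_13(507) = 2, so a_0 = ... = a_1 = 0. Factor out: x = 13^2 · u with u = 3 a unit in ℤ_13. Expand u iteratively via a_{v+i} = u_i mod 13, u_{i+1} = (u_i − a_{v+i})/13:
  u_0 = 3;  a_2 = 3;  u_1 = (u_0 − 3)/13 = 0
  u_1 = 0;  a_3 = 0;  u_2 = (u_1 − 0)/13 = 0
Digits: (0, 0, 3, 0).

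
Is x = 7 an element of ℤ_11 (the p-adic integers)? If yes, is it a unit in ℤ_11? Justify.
x ∈ ℤ_11^× (unit); v_11(x) = 0

ℤ_11 = {x ∈ ℚ_11 : v_11(x) ≥ 0} and ℤ_11^× = {x ∈ ℤ_11 : v_11(x) = 0}. Here v_11(7) = v_11(num) − v_11(den) = 0; compare against these criteria.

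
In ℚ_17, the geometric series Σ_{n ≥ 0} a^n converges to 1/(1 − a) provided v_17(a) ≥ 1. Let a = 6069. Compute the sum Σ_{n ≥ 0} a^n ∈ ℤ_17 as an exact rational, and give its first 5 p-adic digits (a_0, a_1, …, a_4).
Σ a^n = 1/(1 − a) = -1/6068;  first 5 digits = (1, 0, 4, 1, 16)

v_17(a) = 2 ≥ 1, so the series converges in ℤ_17 to 1/(1 − a) = 1/(1 − 6069) = -1/6068. Expand this rational in ℤ_17: compute digits iteratively via d_i = x_i mod 17, x_{i+1} = (x_i − d_i)/17. The first 5 digits are (1, 0, 4, 1, 16).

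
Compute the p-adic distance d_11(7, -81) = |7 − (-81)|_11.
d_11(7, -81) = 1/11

Step 1 — x − y = 7 − (-81) = 88. Step 2 — v_11(88) = 1 (factor: 88 = (11^1 · 8); the sign does not affect v_p). Step 3 — |x − y|_11 = 11^{-1} = 1/11.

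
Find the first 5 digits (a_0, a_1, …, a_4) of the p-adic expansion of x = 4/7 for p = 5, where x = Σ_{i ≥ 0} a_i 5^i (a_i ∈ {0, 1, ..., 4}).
(a_0, …, a_4) = (2, 4, 2, 3, 0)

v_5(4/7) = 0 (numerator and denominator both coprime to 5), so x ∈ ℤ_5^×. Compute digits iteratively via a_i = x_i mod 5, x_{i+1} = (x_i − a_i)/5, with x_0 = x:
  x_0 = 4/7;  a_0 = 2;  x_1 = (x_0 − 2)/5 = -2/7
  x_1 = -2/7;  a_1 = 4;  x_2 = (x_1 − 4)/5 = -6/7
  x_2 = -6/7;  a_2 = 2;  x_3 = (x_2 − 2)/5 = -4/7
  x_3 = -4/7;  a_3 = 3;  x_4 = (x_3 − 3)/5 = -5/7
  x_4 = -5/7;  a_4 = 0;  x_5 = (x_4 − 0)/5 = -1/7
Digits: (2, 4, 2, 3, 0).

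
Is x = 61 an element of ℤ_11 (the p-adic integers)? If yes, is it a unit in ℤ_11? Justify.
x ∈ ℤ_11^× (unit); v_11(x) = 0

ℤ_11 = {x ∈ ℚ_11 : v_11(x) ≥ 0} and ℤ_11^× = {x ∈ ℤ_11 : v_11(x) = 0}. Here v_11(61) = v_11(num) − v_11(den) = 0; compare against these criteria.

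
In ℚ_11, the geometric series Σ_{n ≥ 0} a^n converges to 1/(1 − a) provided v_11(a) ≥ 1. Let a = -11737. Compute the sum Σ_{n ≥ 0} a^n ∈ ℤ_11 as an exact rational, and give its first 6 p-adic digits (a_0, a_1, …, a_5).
Σ a^n = 1/(1 − a) = 1/11738;  first 6 digits = (1, 0, 2, 2, 3, 8)

v_11(a) = 2 ≥ 1, so the series converges in ℤ_11 to 1/(1 − a) = 1/(1 − (-11737)) = 1/11738. Expand this rational in ℤ_11: compute digits iteratively via d_i = x_i mod 11, x_{i+1} = (x_i − d_i)/11. The first 6 digits are (1, 0, 2, 2, 3, 8).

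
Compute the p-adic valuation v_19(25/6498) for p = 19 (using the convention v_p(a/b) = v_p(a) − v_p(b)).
v_19(25/6498) = -2

Factor powers of 19 from the numerator and denominator of the reduced fraction: 25 = 19^0 · 25 and 6498 = 19^2 · 18. Apply v_p(a/b) = v_p(a) − v_p(b): v_19(25/6498) = 0 − 2 = -2.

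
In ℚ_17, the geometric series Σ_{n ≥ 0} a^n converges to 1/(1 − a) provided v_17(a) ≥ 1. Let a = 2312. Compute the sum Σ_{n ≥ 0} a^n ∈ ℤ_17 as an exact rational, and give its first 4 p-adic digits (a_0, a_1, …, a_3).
Σ a^n = 1/(1 − a) = -1/2311;  first 4 digits = (1, 0, 8, 0)

v_17(a) = 2 ≥ 1, so the series converges in ℤ_17 to 1/(1 − a) = 1/(1 − 2312) = -1/2311. Expand this rational in ℤ_17: compute digits iteratively via d_i = x_i mod 17, x_{i+1} = (x_i − d_i)/17. The first 4 digits are (1, 0, 8, 0).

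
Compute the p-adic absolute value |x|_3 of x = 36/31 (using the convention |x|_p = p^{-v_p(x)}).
|36/31|_3 = 1/9

Step 1 — compute v_3(x) by factoring powers of 3 out of the numerator and denominator: v_3(36/31) = 2. Step 2 — apply |x|_p = p^{-v_p(x)} = 3^{-2} = 1/9.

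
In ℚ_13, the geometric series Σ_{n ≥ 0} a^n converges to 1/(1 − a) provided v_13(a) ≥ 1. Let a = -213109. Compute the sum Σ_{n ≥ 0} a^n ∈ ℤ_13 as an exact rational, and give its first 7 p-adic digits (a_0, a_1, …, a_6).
Σ a^n = 1/(1 − a) = 1/213110;  first 7 digits = (1, 0, 0, 7, 5, 12, 9)

v_13(a) = 3 ≥ 1, so the series converges in ℤ_13 to 1/(1 − a) = 1/(1 − (-213109)) = 1/213110. Expand this rational in ℤ_13: compute digits iteratively via d_i = x_i mod 13, x_{i+1} = (x_i − d_i)/13. The first 7 digits are (1, 0, 0, 7, 5, 12, 9).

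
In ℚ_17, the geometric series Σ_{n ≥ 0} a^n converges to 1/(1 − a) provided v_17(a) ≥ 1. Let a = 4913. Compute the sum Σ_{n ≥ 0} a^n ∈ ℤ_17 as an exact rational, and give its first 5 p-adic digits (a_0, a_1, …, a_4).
Σ a^n = 1/(1 − a) = -1/4912;  first 5 digits = (1, 0, 0, 1, 0)

v_17(a) = 3 ≥ 1, so the series converges in ℤ_17 to 1/(1 − a) = 1/(1 − 4913) = -1/4912. Expand this rational in ℤ_17: compute digits iteratively via d_i = x_i mod 17, x_{i+1} = (x_i − d_i)/17. The first 5 digits are (1, 0, 0, 1, 0).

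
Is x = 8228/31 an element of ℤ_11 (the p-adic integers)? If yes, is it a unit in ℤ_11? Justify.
x ∈ ℤ_11 but not a unit; v_11(x) = 2 > 0

ℤ_11 = {x ∈ ℚ_11 : v_11(x) ≥ 0} and ℤ_11^× = {x ∈ ℤ_11 : v_11(x) = 0}. Here v_11(8228/31) = v_11(num) − v_11(den) = 2; compare against these criteria.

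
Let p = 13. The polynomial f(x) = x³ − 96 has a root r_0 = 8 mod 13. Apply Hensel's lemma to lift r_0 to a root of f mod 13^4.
r_3 = 25553 (mod 28561)

Hensel: r_{i+1} = r_i − f(r_i)/f′(r_i) mod 13^{i+2}, where f′(x) = 3x². Iterate:
  r_0 = 8 (mod 13)
  r_1 = 34 (mod 169)
  r_2 = 1386 (mod 2197)
  r_3 = 25553 (mod 28561)
Final: r = 25553 with f(r) ≡ 0 mod 13^4.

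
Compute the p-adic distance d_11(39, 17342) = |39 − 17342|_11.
d_11(39, 17342) = 1/1331

Step 1 — x − y = 39 − 17342 = -17303. Step 2 — v_11(-17303) = 3 (factor: -17303 = −(11^3 · 13); the sign does not affect v_p). Step 3 — |x − y|_11 = 11^{-3} = 1/1331.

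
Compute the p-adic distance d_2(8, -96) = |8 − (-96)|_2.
d_2(8, -96) = 1/8

Step 1 — x − y = 8 − (-96) = 104. Step 2 — v_2(104) = 3 (factor: 104 = (2^3 · 13); the sign does not affect v_p). Step 3 — |x − y|_2 = 2^{-3} = 1/8.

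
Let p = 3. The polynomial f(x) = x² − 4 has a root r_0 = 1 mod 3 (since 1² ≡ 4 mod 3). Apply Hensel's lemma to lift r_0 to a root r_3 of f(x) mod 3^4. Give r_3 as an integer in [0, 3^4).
r_3 = 79 (mod 81)

Hensel's recurrence: r_{i+1} = r_i − f(r_i)·(f′(r_i))^{-1} mod 3^{i+2}, with f′(x) = 2x. Iterate:
  r_0 = 1 (mod 3)
  r_1 = 7 (mod 9)
  r_2 = 25 (mod 27)
  r_3 = 79 (mod 81)
Final: r_3 = 79, and one checks f(r_3) ≡ 0 mod 3^4.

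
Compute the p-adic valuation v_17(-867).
v_17(-867) = 2

v_17(n) is the largest exponent k such that 17^k divides n. Factor out: -867 = -17^2 · 3. (Sign doesn't affect v_p.) So v_17(-867) = 2.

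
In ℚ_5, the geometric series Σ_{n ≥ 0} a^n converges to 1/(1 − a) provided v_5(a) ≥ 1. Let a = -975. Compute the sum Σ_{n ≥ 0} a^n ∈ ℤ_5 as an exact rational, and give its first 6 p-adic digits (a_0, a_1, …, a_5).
Σ a^n = 1/(1 − a) = 1/976;  first 6 digits = (1, 0, 1, 2, 4, 3)

v_5(a) = 2 ≥ 1, so the series converges in ℤ_5 to 1/(1 − a) = 1/(1 − (-975)) = 1/976. Expand this rational in ℤ_5: compute digits iteratively via d_i = x_i mod 5, x_{i+1} = (x_i − d_i)/5. The first 6 digits are (1, 0, 1, 2, 4, 3).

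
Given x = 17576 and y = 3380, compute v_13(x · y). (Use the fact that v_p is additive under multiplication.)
v_13(59406880) = 5

v_p(x) = 3 (factor: 17576 = 13^3 · 8); v_p(y) = 2 (factor: 3380 = 13^2 · 20). Additivity: v_p(xy) = v_p(x) + v_p(y) = 3 + 2 = 5. (Direct check: xy = 59406880 = 13^5 · (160).)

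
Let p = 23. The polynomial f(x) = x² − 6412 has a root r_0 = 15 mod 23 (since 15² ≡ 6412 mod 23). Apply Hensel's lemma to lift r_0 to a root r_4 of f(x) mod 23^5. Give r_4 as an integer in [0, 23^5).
r_4 = 2448204 (mod 6436343)

Hensel's recurrence: r_{i+1} = r_i − f(r_i)·(f′(r_i))^{-1} mod 23^{i+2}, with f′(x) = 2x. Iterate:
  r_0 = 15 (mod 23)
  r_1 = 521 (mod 529)
  r_2 = 2637 (mod 12167)
  r_3 = 209476 (mod 279841)
  r_4 = 2448204 (mod 6436343)
Final: r_4 = 2448204, and one checks f(r_4) ≡ 0 mod 23^5.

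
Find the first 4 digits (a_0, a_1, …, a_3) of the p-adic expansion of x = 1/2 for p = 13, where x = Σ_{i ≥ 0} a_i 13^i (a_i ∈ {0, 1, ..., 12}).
(a_0, …, a_3) = (7, 6, 6, 6)

v_13(1/2) = 0 (numerator and denominator both coprime to 13), so x ∈ ℤ_13^×. Compute digits iteratively via a_i = x_i mod 13, x_{i+1} = (x_i − a_i)/13, with x_0 = x:
  x_0 = 1/2;  a_0 = 7;  x_1 = (x_0 − 7)/13 = -1/2
  x_1 = -1/2;  a_1 = 6;  x_2 = (x_1 − 6)/13 = -1/2
  x_2 = -1/2;  a_2 = 6;  x_3 = (x_2 − 6)/13 = -1/2
  x_3 = -1/2;  a_3 = 6;  x_4 = (x_3 − 6)/13 = -1/2
Digits: (7, 6, 6, 6).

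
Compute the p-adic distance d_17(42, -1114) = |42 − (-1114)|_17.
d_17(42, -1114) = 1/289

Step 1 — x − y = 42 − (-1114) = 1156. Step 2 — v_17(1156) = 2 (factor: 1156 = (17^2 · 4); the sign does not affect v_p). Step 3 — |x − y|_17 = 17^{-2} = 1/289.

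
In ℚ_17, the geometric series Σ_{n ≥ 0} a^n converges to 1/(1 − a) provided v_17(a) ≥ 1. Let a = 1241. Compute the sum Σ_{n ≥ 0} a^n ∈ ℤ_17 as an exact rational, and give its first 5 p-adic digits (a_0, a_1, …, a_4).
Σ a^n = 1/(1 − a) = -1/1240;  first 5 digits = (1, 5, 12, 13, 15)

v_17(a) = 1 ≥ 1, so the series converges in ℤ_17 to 1/(1 − a) = 1/(1 − 1241) = -1/1240. Expand this rational in ℤ_17: compute digits iteratively via d_i = x_i mod 17, x_{i+1} = (x_i − d_i)/17. The first 5 digits are (1, 5, 12, 13, 15).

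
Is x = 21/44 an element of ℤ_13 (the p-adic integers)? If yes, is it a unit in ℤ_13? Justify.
x ∈ ℤ_13^× (unit); v_13(x) = 0

ℤ_13 = {x ∈ ℚ_13 : v_13(x) ≥ 0} and ℤ_13^× = {x ∈ ℤ_13 : v_13(x) = 0}. Here v_13(21/44) = v_13(num) − v_13(den) = 0; compare against these criteria.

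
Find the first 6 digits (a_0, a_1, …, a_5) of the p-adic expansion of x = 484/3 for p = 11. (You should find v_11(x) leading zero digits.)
(a_0, …, a_5) = (0, 0, 5, 7, 3, 7)

v_11(484/3) = 2, so a_0 = ... = a_1 = 0. Factor out: x = 11^2 · u with u = 4/3 a unit in ℤ_11. Expand u iteratively via a_{v+i} = u_i mod 11, u_{i+1} = (u_i − a_{v+i})/11:
  u_0 = 4/3;  a_2 = 5;  u_1 = (u_0 − 5)/11 = -1/3
  u_1 = -1/3;  a_3 = 7;  u_2 = (u_1 − 7)/11 = -2/3
  u_2 = -2/3;  a_4 = 3;  u_3 = (u_2 − 3)/11 = -1/3
  u_3 = -1/3;  a_5 = 7;  u_4 = (u_3 − 7)/11 = -2/3
Digits: (0, 0, 5, 7, 3, 7).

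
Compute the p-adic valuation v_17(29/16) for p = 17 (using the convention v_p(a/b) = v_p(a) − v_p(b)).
v_17(29/16) = 0

Factor powers of 17 from the numerator and denominator of the reduced fraction: 29 = 17^0 · 29 and 16 = 17^0 · 16. Apply v_p(a/b) = v_p(a) − v_p(b): v_17(29/16) = 0 − 0 = 0.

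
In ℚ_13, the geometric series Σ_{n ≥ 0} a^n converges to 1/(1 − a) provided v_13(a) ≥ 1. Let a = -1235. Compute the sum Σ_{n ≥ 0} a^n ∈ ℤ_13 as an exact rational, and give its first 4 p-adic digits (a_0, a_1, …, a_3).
Σ a^n = 1/(1 − a) = 1/1236;  first 4 digits = (1, 9, 8, 5)

v_13(a) = 1 ≥ 1, so the series converges in ℤ_13 to 1/(1 − a) = 1/(1 − (-1235)) = 1/1236. Expand this rational in ℤ_13: compute digits iteratively via d_i = x_i mod 13, x_{i+1} = (x_i − d_i)/13. The first 4 digits are (1, 9, 8, 5).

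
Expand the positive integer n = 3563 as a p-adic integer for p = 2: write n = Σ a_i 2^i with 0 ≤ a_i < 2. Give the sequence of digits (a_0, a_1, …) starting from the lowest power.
(a_0, a_1, …) = (1, 1, 0, 1, 0, 1, 1, 1, 1, 0, 1, 1)

Repeated division by 2 gives the digits low-to-high: 3563 = 1 + 1·2^1 + 1·2^3 + 1·2^5 + 1·2^6 + 1·2^7 + 1·2^8 + 1·2^10 + 1·2^11. Digit sequence: (1, 1, 0, 1, 0, 1, 1, 1, 1, 0, 1, 1).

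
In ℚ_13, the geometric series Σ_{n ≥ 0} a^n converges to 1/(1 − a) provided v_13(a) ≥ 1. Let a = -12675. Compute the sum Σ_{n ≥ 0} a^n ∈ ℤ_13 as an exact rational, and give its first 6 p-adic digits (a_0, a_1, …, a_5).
Σ a^n = 1/(1 − a) = 1/12676;  first 6 digits = (1, 0, 3, 7, 8, 3)

v_13(a) = 2 ≥ 1, so the series converges in ℤ_13 to 1/(1 − a) = 1/(1 − (-12675)) = 1/12676. Expand this rational in ℤ_13: compute digits iteratively via d_i = x_i mod 13, x_{i+1} = (x_i − d_i)/13. The first 6 digits are (1, 0, 3, 7, 8, 3).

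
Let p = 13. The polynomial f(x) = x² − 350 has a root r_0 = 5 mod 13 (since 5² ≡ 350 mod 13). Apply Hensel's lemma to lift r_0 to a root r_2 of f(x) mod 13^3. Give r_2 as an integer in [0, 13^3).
r_2 = 1305 (mod 2197)

Hensel's recurrence: r_{i+1} = r_i − f(r_i)·(f′(r_i))^{-1} mod 13^{i+2}, with f′(x) = 2x. Iterate:
  r_0 = 5 (mod 13)
  r_1 = 122 (mod 169)
  r_2 = 1305 (mod 2197)
Final: r_2 = 1305, and one checks f(r_2) ≡ 0 mod 13^3.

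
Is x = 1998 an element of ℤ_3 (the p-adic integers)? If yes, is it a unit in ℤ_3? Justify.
x ∈ ℤ_3 but not a unit; v_3(x) = 3 > 0

ℤ_3 = {x ∈ ℚ_3 : v_3(x) ≥ 0} and ℤ_3^× = {x ∈ ℤ_3 : v_3(x) = 0}. Here v_3(1998) = v_3(num) − v_3(den) = 3; compare against these criteria.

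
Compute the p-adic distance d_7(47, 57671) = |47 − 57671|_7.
d_7(47, 57671) = 1/2401

Step 1 — x − y = 47 − 57671 = -57624. Step 2 — v_7(-57624) = 4 (factor: -57624 = −(7^4 · 24); the sign does not affect v_p). Step 3 — |x − y|_7 = 7^{-4} = 1/2401.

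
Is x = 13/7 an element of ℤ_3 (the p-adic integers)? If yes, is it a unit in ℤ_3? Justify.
x ∈ ℤ_3^× (unit); v_3(x) = 0

ℤ_3 = {x ∈ ℚ_3 : v_3(x) ≥ 0} and ℤ_3^× = {x ∈ ℤ_3 : v_3(x) = 0}. Here v_3(13/7) = v_3(num) − v_3(den) = 0; compare against these criteria.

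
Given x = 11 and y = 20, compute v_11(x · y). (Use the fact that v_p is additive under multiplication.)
v_11(220) = 1

v_p(x) = 1 (factor: 11 = 11^1 · 1); v_p(y) = 0 (factor: 20 = 11^0 · 20). Additivity: v_p(xy) = v_p(x) + v_p(y) = 1 + 0 = 1. (Direct check: xy = 220 = 11^1 · (20).)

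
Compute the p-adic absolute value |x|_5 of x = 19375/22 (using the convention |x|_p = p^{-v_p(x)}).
|19375/22|_5 = 1/625

Step 1 — compute v_5(x) by factoring powers of 5 out of the numerator and denominator: v_5(19375/22) = 4. Step 2 — apply |x|_p = p^{-v_p(x)} = 5^{-4} = 1/625.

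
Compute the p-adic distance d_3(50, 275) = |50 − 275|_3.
d_3(50, 275) = 1/9

Step 1 — x − y = 50 − 275 = -225. Step 2 — v_3(-225) = 2 (factor: -225 = −(3^2 · 25); the sign does not affect v_p). Step 3 — |x − y|_3 = 3^{-2} = 1/9.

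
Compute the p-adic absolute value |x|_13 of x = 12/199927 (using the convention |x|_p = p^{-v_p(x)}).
|12/199927|_13 = 28561

Step 1 — compute v_13(x) by factoring powers of 13 out of the numerator and denominator: v_13(12/199927) = -4. Step 2 — apply |x|_p = p^{-v_p(x)} = 13^{4} = 28561.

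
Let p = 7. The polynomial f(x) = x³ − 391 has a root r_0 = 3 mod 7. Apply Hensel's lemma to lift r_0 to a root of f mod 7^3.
r_2 = 276 (mod 343)

Hensel: r_{i+1} = r_i − f(r_i)/f′(r_i) mod 7^{i+2}, where f′(x) = 3x². Iterate:
  r_0 = 3 (mod 7)
  r_1 = 31 (mod 49)
  r_2 = 276 (mod 343)
Final: r = 276 with f(r) ≡ 0 mod 7^3.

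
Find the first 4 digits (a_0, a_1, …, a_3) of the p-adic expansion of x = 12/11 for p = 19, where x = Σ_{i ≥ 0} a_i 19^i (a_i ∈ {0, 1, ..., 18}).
(a_0, …, a_3) = (8, 10, 15, 13)

v_19(12/11) = 0 (numerator and denominator both coprime to 19), so x ∈ ℤ_19^×. Compute digits iteratively via a_i = x_i mod 19, x_{i+1} = (x_i − a_i)/19, with x_0 = x:
  x_0 = 12/11;  a_0 = 8;  x_1 = (x_0 − 8)/19 = -4/11
  x_1 = -4/11;  a_1 = 10;  x_2 = (x_1 − 10)/19 = -6/11
  x_2 = -6/11;  a_2 = 15;  x_3 = (x_2 − 15)/19 = -9/11
  x_3 = -9/11;  a_3 = 13;  x_4 = (x_3 − 13)/19 = -8/11
Digits: (8, 10, 15, 13).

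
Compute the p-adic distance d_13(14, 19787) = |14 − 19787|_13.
d_13(14, 19787) = 1/2197

Step 1 — x − y = 14 − 19787 = -19773. Step 2 — v_13(-19773) = 3 (factor: -19773 = −(13^3 · 9); the sign does not affect v_p). Step 3 — |x − y|_13 = 13^{-3} = 1/2197.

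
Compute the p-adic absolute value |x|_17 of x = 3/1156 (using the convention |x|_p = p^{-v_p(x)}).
|3/1156|_17 = 289

Step 1 — compute v_17(x) by factoring powers of 17 out of the numerator and denominator: v_17(3/1156) = -2. Step 2 — apply |x|_p = p^{-v_p(x)} = 17^{2} = 289.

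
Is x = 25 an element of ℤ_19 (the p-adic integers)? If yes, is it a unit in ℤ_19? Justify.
x ∈ ℤ_19^× (unit); v_19(x) = 0

ℤ_19 = {x ∈ ℚ_19 : v_19(x) ≥ 0} and ℤ_19^× = {x ∈ ℤ_19 : v_19(x) = 0}. Here v_19(25) = v_19(num) − v_19(den) = 0; compare against these criteria.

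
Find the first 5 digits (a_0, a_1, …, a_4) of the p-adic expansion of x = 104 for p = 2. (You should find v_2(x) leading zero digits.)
(a_0, …, a_4) = (0, 0, 0, 1, 0)

v_2(104) = 3, so a_0 = ... = a_2 = 0. Factor out: x = 2^3 · u with u = 13 a unit in ℤ_2. Expand u iteratively via a_{v+i} = u_i mod 2, u_{i+1} = (u_i − a_{v+i})/2:
  u_0 = 13;  a_3 = 1;  u_1 = (u_0 − 1)/2 = 6
  u_1 = 6;  a_4 = 0;  u_2 = (u_1 − 0)/2 = 3
Digits: (0, 0, 0, 1, 0).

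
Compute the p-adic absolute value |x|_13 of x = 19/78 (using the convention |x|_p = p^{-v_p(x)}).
|19/78|_13 = 13

Step 1 — compute v_13(x) by factoring powers of 13 out of the numerator and denominator: v_13(19/78) = -1. Step 2 — apply |x|_p = p^{-v_p(x)} = 13^{1} = 13.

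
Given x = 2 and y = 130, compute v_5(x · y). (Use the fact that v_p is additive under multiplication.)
v_5(260) = 1

v_p(x) = 0 (factor: 2 = 5^0 · 2); v_p(y) = 1 (factor: 130 = 5^1 · 26). Additivity: v_p(xy) = v_p(x) + v_p(y) = 0 + 1 = 1. (Direct check: xy = 260 = 5^1 · (52).)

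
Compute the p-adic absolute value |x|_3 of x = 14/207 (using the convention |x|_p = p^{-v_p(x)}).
|14/207|_3 = 9

Step 1 — compute v_3(x) by factoring powers of 3 out of the numerator and denominator: v_3(14/207) = -2. Step 2 — apply |x|_p = p^{-v_p(x)} = 3^{2} = 9.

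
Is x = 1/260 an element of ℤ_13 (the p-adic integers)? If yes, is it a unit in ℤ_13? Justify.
x ∉ ℤ_13 (v_13(x) = -1 < 0)

ℤ_13 = {x ∈ ℚ_13 : v_13(x) ≥ 0} and ℤ_13^× = {x ∈ ℤ_13 : v_13(x) = 0}. Here v_13(1/260) = v_13(num) − v_13(den) = -1; compare against these criteria.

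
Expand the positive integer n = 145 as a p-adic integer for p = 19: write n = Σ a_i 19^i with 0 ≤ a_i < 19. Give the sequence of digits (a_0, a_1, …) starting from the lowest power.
(a_0, a_1, …) = (12, 7)

Repeated division by 19 gives the digits low-to-high: 145 = 12 + 7·19^1. Digit sequence: (12, 7).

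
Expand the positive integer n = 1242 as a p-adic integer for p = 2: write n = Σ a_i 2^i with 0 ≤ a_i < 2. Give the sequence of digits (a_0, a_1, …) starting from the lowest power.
(a_0, a_1, …) = (0, 1, 0, 1, 1, 0, 1, 1, 0, 0, 1)

Repeated division by 2 gives the digits low-to-high: 1242 = 1·2^1 + 1·2^3 + 1·2^4 + 1·2^6 + 1·2^7 + 1·2^10. Digit sequence: (0, 1, 0, 1, 1, 0, 1, 1, 0, 0, 1).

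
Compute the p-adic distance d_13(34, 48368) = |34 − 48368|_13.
d_13(34, 48368) = 1/2197

Step 1 — x − y = 34 − 48368 = -48334. Step 2 — v_13(-48334) = 3 (factor: -48334 = −(13^3 · 22); the sign does not affect v_p). Step 3 — |x − y|_13 = 13^{-3} = 1/2197.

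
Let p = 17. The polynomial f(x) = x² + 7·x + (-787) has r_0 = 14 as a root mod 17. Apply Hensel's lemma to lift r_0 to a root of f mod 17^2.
r_1 = 218 (mod 289)

Hensel: r_{i+1} = r_i − f(r_i)·(f′(r_i))^{-1} mod 17^{i+2}, f′(x) = 2x + 7. Iterate:
  r_0 = 14 (mod 17)
  r_1 = 218 (mod 289)
Final: r = 218 satisfies f(r) ≡ 0 mod 17^2.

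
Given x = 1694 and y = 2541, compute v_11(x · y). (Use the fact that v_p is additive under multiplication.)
v_11(4304454) = 4

v_p(x) = 2 (factor: 1694 = 11^2 · 14); v_p(y) = 2 (factor: 2541 = 11^2 · 21). Additivity: v_p(xy) = v_p(x) + v_p(y) = 2 + 2 = 4. (Direct check: xy = 4304454 = 11^4 · (294).)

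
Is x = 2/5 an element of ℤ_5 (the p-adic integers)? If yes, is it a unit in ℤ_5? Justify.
x ∉ ℤ_5 (v_5(x) = -1 < 0)

ℤ_5 = {x ∈ ℚ_5 : v_5(x) ≥ 0} and ℤ_5^× = {x ∈ ℤ_5 : v_5(x) = 0}. Here v_5(2/5) = v_5(num) − v_5(den) = -1; compare against these criteria.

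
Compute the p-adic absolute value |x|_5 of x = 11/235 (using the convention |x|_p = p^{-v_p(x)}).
|11/235|_5 = 5

Step 1 — compute v_5(x) by factoring powers of 5 out of the numerator and denominator: v_5(11/235) = -1. Step 2 — apply |x|_p = p^{-v_p(x)} = 5^{1} = 5.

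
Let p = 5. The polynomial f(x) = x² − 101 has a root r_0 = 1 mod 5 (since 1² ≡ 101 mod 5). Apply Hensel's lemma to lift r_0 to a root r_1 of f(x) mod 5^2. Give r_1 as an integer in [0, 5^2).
r_1 = 1 (mod 25)

Hensel's recurrence: r_{i+1} = r_i − f(r_i)·(f′(r_i))^{-1} mod 5^{i+2}, with f′(x) = 2x. Iterate:
  r_0 = 1 (mod 5)
  r_1 = 1 (mod 25)
Final: r_1 = 1, and one checks f(r_1) ≡ 0 mod 5^2.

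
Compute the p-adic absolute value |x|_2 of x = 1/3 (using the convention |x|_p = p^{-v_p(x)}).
|1/3|_2 = 1

Step 1 — compute v_2(x) by factoring powers of 2 out of the numerator and denominator: v_2(1/3) = 0. Step 2 — apply |x|_p = p^{-v_p(x)} = 2^{0} = 1.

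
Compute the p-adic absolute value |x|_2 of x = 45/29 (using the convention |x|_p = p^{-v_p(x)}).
|45/29|_2 = 1

Step 1 — compute v_2(x) by factoring powers of 2 out of the numerator and denominator: v_2(45/29) = 0. Step 2 — apply |x|_p = p^{-v_p(x)} = 2^{0} = 1.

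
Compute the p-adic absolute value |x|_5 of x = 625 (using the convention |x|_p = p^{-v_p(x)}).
|625|_5 = 1/625

Step 1 — compute v_5(x) by factoring powers of 5 out of the numerator and denominator: v_5(625) = 4. Step 2 — apply |x|_p = p^{-v_p(x)} = 5^{-4} = 1/625.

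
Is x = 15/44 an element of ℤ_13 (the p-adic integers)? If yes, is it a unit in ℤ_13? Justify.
x ∈ ℤ_13^× (unit); v_13(x) = 0

ℤ_13 = {x ∈ ℚ_13 : v_13(x) ≥ 0} and ℤ_13^× = {x ∈ ℤ_13 : v_13(x) = 0}. Here v_13(15/44) = v_13(num) − v_13(den) = 0; compare against these criteria.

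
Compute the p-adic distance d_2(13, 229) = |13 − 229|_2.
d_2(13, 229) = 1/8

Step 1 — x − y = 13 − 229 = -216. Step 2 — v_2(-216) = 3 (factor: -216 = −(2^3 · 27); the sign does not affect v_p). Step 3 — |x − y|_2 = 2^{-3} = 1/8.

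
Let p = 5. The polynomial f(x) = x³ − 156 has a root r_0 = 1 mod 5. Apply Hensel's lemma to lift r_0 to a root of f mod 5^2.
r_1 = 11 (mod 25)

Hensel: r_{i+1} = r_i − f(r_i)/f′(r_i) mod 5^{i+2}, where f′(x) = 3x². Iterate:
  r_0 = 1 (mod 5)
  r_1 = 11 (mod 25)
Final: r = 11 with f(r) ≡ 0 mod 5^2.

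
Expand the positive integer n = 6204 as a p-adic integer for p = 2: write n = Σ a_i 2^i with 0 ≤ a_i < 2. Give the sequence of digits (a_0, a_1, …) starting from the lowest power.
(a_0, a_1, …) = (0, 0, 1, 1, 1, 1, 0, 0, 0, 0, 0, 1, 1)

Repeated division by 2 gives the digits low-to-high: 6204 = 1·2^2 + 1·2^3 + 1·2^4 + 1·2^5 + 1·2^11 + 1·2^12. Digit sequence: (0, 0, 1, 1, 1, 1, 0, 0, 0, 0, 0, 1, 1).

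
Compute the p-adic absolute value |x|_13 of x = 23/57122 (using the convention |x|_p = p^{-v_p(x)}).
|23/57122|_13 = 28561

Step 1 — compute v_13(x) by factoring powers of 13 out of the numerator and denominator: v_13(23/57122) = -4. Step 2 — apply |x|_p = p^{-v_p(x)} = 13^{4} = 28561.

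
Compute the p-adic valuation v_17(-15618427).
v_17(-15618427) = 5

v_17(n) is the largest exponent k such that 17^k divides n. Factor out: -15618427 = -17^5 · 11. (Sign doesn't affect v_p.) So v_17(-15618427) = 5.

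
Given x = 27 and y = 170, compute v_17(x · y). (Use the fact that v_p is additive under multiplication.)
v_17(4590) = 1

v_p(x) = 0 (factor: 27 = 17^0 · 27); v_p(y) = 1 (factor: 170 = 17^1 · 10). Additivity: v_p(xy) = v_p(x) + v_p(y) = 0 + 1 = 1. (Direct check: xy = 4590 = 17^1 · (270).)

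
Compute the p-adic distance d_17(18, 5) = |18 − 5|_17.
d_17(18, 5) = 1

Step 1 — x − y = 18 − 5 = 13. Step 2 — v_17(13) = 0 (factor: 13 = (17^0 · 13); the sign does not affect v_p). Step 3 — |x − y|_17 = 17^{0} = 1.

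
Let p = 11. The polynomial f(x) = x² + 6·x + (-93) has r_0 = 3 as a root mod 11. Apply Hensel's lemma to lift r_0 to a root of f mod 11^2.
r_1 = 69 (mod 121)

Hensel: r_{i+1} = r_i − f(r_i)·(f′(r_i))^{-1} mod 11^{i+2}, f′(x) = 2x + 6. Iterate:
  r_0 = 3 (mod 11)
  r_1 = 69 (mod 121)
Final: r = 69 satisfies f(r) ≡ 0 mod 11^2.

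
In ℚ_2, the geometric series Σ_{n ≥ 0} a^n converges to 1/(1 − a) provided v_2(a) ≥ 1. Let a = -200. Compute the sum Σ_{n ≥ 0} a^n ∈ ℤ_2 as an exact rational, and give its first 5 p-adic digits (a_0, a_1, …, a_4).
Σ a^n = 1/(1 − a) = 1/201;  first 5 digits = (1, 0, 0, 1, 1)

v_2(a) = 3 ≥ 1, so the series converges in ℤ_2 to 1/(1 − a) = 1/(1 − (-200)) = 1/201. Expand this rational in ℤ_2: compute digits iteratively via d_i = x_i mod 2, x_{i+1} = (x_i − d_i)/2. The first 5 digits are (1, 0, 0, 1, 1).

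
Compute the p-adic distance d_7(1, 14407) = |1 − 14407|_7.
d_7(1, 14407) = 1/2401

Step 1 — x − y = 1 − 14407 = -14406. Step 2 — v_7(-14406) = 4 (factor: -14406 = −(7^4 · 6); the sign does not affect v_p). Step 3 — |x − y|_7 = 7^{-4} = 1/2401.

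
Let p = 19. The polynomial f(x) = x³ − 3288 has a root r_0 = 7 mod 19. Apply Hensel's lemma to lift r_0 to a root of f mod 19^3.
r_2 = 2306 (mod 6859)

Hensel: r_{i+1} = r_i − f(r_i)/f′(r_i) mod 19^{i+2}, where f′(x) = 3x². Iterate:
  r_0 = 7 (mod 19)
  r_1 = 140 (mod 361)
  r_2 = 2306 (mod 6859)
Final: r = 2306 with f(r) ≡ 0 mod 19^3.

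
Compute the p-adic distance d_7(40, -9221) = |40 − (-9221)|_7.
d_7(40, -9221) = 1/343

Step 1 — x − y = 40 − (-9221) = 9261. Step 2 — v_7(9261) = 3 (factor: 9261 = (7^3 · 27); the sign does not affect v_p). Step 3 — |x − y|_7 = 7^{-3} = 1/343.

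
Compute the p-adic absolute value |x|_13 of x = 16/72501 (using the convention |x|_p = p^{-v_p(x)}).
|16/72501|_13 = 2197

Step 1 — compute v_13(x) by factoring powers of 13 out of the numerator and denominator: v_13(16/72501) = -3. Step 2 — apply |x|_p = p^{-v_p(x)} = 13^{3} = 2197.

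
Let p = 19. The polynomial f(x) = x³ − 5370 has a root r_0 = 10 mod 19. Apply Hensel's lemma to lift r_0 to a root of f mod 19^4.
r_3 = 94041 (mod 130321)

Hensel: r_{i+1} = r_i − f(r_i)/f′(r_i) mod 19^{i+2}, where f′(x) = 3x². Iterate:
  r_0 = 10 (mod 19)
  r_1 = 181 (mod 361)
  r_2 = 4874 (mod 6859)
  r_3 = 94041 (mod 130321)
Final: r = 94041 with f(r) ≡ 0 mod 19^4.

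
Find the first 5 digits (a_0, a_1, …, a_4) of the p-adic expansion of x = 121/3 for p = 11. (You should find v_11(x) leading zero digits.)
(a_0, …, a_4) = (0, 0, 4, 7, 3)

v_11(121/3) = 2, so a_0 = ... = a_1 = 0. Factor out: x = 11^2 · u with u = 1/3 a unit in ℤ_11. Expand u iteratively via a_{v+i} = u_i mod 11, u_{i+1} = (u_i − a_{v+i})/11:
  u_0 = 1/3;  a_2 = 4;  u_1 = (u_0 − 4)/11 = -1/3
  u_1 = -1/3;  a_3 = 7;  u_2 = (u_1 − 7)/11 = -2/3
  u_2 = -2/3;  a_4 = 3;  u_3 = (u_2 − 3)/11 = -1/3
Digits: (0, 0, 4, 7, 3).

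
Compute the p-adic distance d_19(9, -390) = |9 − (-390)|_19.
d_19(9, -390) = 1/19

Step 1 — x − y = 9 − (-390) = 399. Step 2 — v_19(399) = 1 (factor: 399 = (19^1 · 21); the sign does not affect v_p). Step 3 — |x − y|_19 = 19^{-1} = 1/19.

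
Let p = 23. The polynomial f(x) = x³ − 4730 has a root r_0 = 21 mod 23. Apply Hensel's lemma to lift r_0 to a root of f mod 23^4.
r_3 = 267097 (mod 279841)

Hensel: r_{i+1} = r_i − f(r_i)/f′(r_i) mod 23^{i+2}, where f′(x) = 3x². Iterate:
  r_0 = 21 (mod 23)
  r_1 = 481 (mod 529)
  r_2 = 11590 (mod 12167)
  r_3 = 267097 (mod 279841)
Final: r = 267097 with f(r) ≡ 0 mod 23^4.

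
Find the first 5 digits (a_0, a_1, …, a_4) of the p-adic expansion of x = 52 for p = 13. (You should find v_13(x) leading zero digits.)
(a_0, …, a_4) = (0, 4, 0, 0, 0)

v_13(52) = 1, so a_0 = ... = a_0 = 0. Factor out: x = 13^1 · u with u = 4 a unit in ℤ_13. Expand u iteratively via a_{v+i} = u_i mod 13, u_{i+1} = (u_i − a_{v+i})/13:
  u_0 = 4;  a_1 = 4;  u_1 = (u_0 − 4)/13 = 0
  u_1 = 0;  a_2 = 0;  u_2 = (u_1 − 0)/13 = 0
  u_2 = 0;  a_3 = 0;  u_3 = (u_2 − 0)/13 = 0
  u_3 = 0;  a_4 = 0;  u_4 = (u_3 − 0)/13 = 0
Digits: (0, 4, 0, 0, 0).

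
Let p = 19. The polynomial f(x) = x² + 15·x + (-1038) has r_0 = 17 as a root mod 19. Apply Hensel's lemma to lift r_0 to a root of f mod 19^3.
r_2 = 3475 (mod 6859)

Hensel: r_{i+1} = r_i − f(r_i)·(f′(r_i))^{-1} mod 19^{i+2}, f′(x) = 2x + 15. Iterate:
  r_0 = 17 (mod 19)
  r_1 = 226 (mod 361)
  r_2 = 3475 (mod 6859)
Final: r = 3475 satisfies f(r) ≡ 0 mod 19^3.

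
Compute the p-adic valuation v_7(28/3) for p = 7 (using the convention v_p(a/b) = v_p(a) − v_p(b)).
v_7(28/3) = 1

Factor powers of 7 from the numerator and denominator of the reduced fraction: 28 = 7^1 · 4 and 3 = 7^0 · 3. Apply v_p(a/b) = v_p(a) − v_p(b): v_7(28/3) = 1 − 0 = 1.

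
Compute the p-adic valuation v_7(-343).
v_7(-343) = 3

v_7(n) is the largest exponent k such that 7^k divides n. Factor out: -343 = -7^3 · 1. (Sign doesn't affect v_p.) So v_7(-343) = 3.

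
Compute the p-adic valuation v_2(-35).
v_2(-35) = 0

v_2(n) is the largest exponent k such that 2^k divides n. Factor out: -35 = -2^0 · 35. (Sign doesn't affect v_p.) So v_2(-35) = 0.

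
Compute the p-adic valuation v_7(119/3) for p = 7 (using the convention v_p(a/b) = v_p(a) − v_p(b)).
v_7(119/3) = 1

Factor powers of 7 from the numerator and denominator of the reduced fraction: 119 = 7^1 · 17 and 3 = 7^0 · 3. Apply v_p(a/b) = v_p(a) − v_p(b): v_7(119/3) = 1 − 0 = 1.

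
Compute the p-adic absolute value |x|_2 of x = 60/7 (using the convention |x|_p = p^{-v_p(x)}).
|60/7|_2 = 1/4

Step 1 — compute v_2(x) by factoring powers of 2 out of the numerator and denominator: v_2(60/7) = 2. Step 2 — apply |x|_p = p^{-v_p(x)} = 2^{-2} = 1/4.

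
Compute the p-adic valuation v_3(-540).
v_3(-540) = 3

v_3(n) is the largest exponent k such that 3^k divides n. Factor out: -540 = -3^3 · 20. (Sign doesn't affect v_p.) So v_3(-540) = 3.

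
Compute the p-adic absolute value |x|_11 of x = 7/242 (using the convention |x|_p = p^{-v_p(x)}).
|7/242|_11 = 121

Step 1 — compute v_11(x) by factoring powers of 11 out of the numerator and denominator: v_11(7/242) = -2. Step 2 — apply |x|_p = p^{-v_p(x)} = 11^{2} = 121.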